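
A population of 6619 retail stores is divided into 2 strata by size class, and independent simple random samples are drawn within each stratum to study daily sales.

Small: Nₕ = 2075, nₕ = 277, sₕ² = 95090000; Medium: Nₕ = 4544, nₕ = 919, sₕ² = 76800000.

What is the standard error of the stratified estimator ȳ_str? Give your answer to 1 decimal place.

Var(ȳ_str) = Σₕ Wₕ²(1 − fₕ)sₕ²/nₕ with Wₕ = Nₕ/N, N = 6619.
Small: Wₕ = 0.31349146; term = 0.31349146²·(1 − 0.13349398)·95090000/277 = 29233.318.
Medium: Wₕ = 0.68650854; term = 0.68650854²·(1 − 0.20224472)·76800000/919 = 31420.08.
Sum = 60653.398.
SE = √(60653.398) = 246.3.

246.3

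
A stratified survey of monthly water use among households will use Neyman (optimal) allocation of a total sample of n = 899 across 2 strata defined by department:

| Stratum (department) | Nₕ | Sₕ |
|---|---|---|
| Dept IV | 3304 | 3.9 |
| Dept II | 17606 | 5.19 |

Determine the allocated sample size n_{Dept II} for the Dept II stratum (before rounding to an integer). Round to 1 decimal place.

Neyman allocation: nₕ = n·NₕSₕ / Σⱼ NⱼSⱼ.
Σ NⱼSⱼ = 3304·3.9 + 17606·5.19 = 104260.74.
n_{Dept II} = 899·17606·5.19 / 104260.74 = 787.9.

787.9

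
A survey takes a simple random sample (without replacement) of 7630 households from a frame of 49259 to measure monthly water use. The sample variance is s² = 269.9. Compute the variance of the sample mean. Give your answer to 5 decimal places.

0.02989

Under SRS without replacement, Var(ȳ) = (1 − f)·s²/n with f = n/N = 7630/49259 = 0.15489555.
Var(ȳ) = (1 − 0.15489555)·269.9/7630 = 0.84510445·0.035373526 = 0.029894324.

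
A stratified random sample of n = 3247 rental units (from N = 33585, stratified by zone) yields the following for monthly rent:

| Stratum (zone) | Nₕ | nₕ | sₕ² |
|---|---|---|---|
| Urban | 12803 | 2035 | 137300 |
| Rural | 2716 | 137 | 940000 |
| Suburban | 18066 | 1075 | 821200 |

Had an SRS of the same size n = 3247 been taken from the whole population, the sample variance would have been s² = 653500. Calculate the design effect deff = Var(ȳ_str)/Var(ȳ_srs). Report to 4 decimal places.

Var(ȳ_str) = Σ Wₕ²(1−fₕ)sₕ²/nₕ with Wₕ = Nₕ/33585:
  Urban: (12803/33585)²·(1−2035/12803)·137300/2035 = 8.2463585
  Rural: (2716/33585)²·(1−137/2716)·940000/137 = 42.608642
  Suburban: (18066/33585)²·(1−1075/18066)·821200/1075 = 207.88862
  → Var(ȳ_str) = 258.74362.
Var(ȳ_srs) = (1 − 3247/33585)·653500/3247 = 181.80461.
deff = 258.74362 / 181.80461 = 1.4232.

1.4232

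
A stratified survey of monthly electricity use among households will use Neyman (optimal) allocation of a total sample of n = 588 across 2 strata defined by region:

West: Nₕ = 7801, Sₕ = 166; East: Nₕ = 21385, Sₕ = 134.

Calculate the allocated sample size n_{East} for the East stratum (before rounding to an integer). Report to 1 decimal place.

Neyman allocation: nₕ = n·NₕSₕ / Σⱼ NⱼSⱼ.
Σ NⱼSⱼ = 7801·166 + 21385·134 = 4.160556 × 10^6.
n_{East} = 588·21385·134 / (4.160556 × 10^6) = 405.0.

405.0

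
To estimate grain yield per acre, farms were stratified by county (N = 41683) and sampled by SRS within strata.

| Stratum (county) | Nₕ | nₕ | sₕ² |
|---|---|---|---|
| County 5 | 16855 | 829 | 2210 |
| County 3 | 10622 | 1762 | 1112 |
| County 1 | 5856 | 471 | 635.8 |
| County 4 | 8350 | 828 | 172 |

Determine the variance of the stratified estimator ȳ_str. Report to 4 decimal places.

Var(ȳ_str) = Σₕ Wₕ²(1 − fₕ)sₕ²/nₕ with Wₕ = Nₕ/N, N = 41683.
County 5: Wₕ = 0.40436149; term = 0.40436149²·(1 − 0.04918422)·2210/829 = 0.41445149.
County 3: Wₕ = 0.25482811; term = 0.25482811²·(1 − 0.16588213)·1112/1762 = 0.034183849.
County 1: Wₕ = 0.14048893; term = 0.14048893²·(1 − 0.08043033)·635.8/471 = 0.024500134.
County 4: Wₕ = 0.20032147; term = 0.20032147²·(1 − 0.09916168)·172/828 = 0.007509309.
Sum = 0.48064478.

0.4806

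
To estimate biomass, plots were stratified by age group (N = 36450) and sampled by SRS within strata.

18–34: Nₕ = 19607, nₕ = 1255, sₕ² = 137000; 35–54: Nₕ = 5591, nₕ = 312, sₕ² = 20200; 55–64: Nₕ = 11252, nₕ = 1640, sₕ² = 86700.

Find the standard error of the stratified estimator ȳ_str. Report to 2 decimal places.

Var(ȳ_str) = Σₕ Wₕ²(1 − fₕ)sₕ²/nₕ with Wₕ = Nₕ/N, N = 36450.
18–34: Wₕ = 0.53791495; term = 0.53791495²·(1 − 0.06400775)·137000/1255 = 29.564894.
35–54: Wₕ = 0.15338820; term = 0.15338820²·(1 − 0.05580397)·20200/312 = 1.4382781.
55–64: Wₕ = 0.30869684; term = 0.30869684²·(1 − 0.14575187)·86700/1640 = 4.3035185.
Sum = 35.306691.
SE = √(35.306691) = 5.94.

5.94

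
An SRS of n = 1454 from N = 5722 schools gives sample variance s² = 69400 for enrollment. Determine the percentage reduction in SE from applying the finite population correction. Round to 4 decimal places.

f = n/N = 1454/5722 = 0.25410696.
SE_no-fpc = √(s²/n) = 6.908719; SE_fpc = √((1−f)s²/n) = 5.9667221.
Ratio = √(1−f) = 0.86365100. Reduction = 100·(1 − 0.86365100) = 13.6349%.

13.6349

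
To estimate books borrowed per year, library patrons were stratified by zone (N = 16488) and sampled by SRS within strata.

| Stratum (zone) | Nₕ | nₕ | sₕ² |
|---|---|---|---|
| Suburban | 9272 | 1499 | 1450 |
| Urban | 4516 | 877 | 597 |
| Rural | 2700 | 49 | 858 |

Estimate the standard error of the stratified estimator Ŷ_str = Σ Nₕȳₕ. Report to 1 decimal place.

Var(Ŷ_str) = Σₕ Nₕ²(1 − fₕ)sₕ²/nₕ.
Suburban: 9272²·(1 − 1499/9272)·1450/1499 = 6.9715358 × 10^7.
Urban: 4516²·(1 − 877/4516)·597/877 = 1.1186925 × 10^7.
Rural: 2700²·(1 − 49/2700)·858/49 = 1.2533279 × 10^8.
Sum = 2.0623507 × 10^8.
SE = √(2.0623507 × 10^8) = 14360.9.

14360.9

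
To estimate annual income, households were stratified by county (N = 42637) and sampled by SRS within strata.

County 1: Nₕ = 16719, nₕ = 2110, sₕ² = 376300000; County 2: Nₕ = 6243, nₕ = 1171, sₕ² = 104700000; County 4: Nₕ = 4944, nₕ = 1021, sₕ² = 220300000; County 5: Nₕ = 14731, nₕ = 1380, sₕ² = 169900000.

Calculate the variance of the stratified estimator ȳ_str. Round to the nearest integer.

Var(ȳ_str) = Σₕ Wₕ²(1 − fₕ)sₕ²/nₕ with Wₕ = Nₕ/N, N = 42637.
County 1: Wₕ = 0.39212421; term = 0.39212421²·(1 − 0.12620372)·376300000/2110 = 23961.239.
County 2: Wₕ = 0.14642212; term = 0.14642212²·(1 − 0.18757008)·104700000/1171 = 1557.3603.
County 4: Wₕ = 0.11595563; term = 0.11595563²·(1 − 0.20651294)·220300000/1021 = 2302.0367.
County 5: Wₕ = 0.34549804; term = 0.34549804²·(1 − 0.09367999)·169900000/1380 = 13319.473.
Sum = 41140.109.

41140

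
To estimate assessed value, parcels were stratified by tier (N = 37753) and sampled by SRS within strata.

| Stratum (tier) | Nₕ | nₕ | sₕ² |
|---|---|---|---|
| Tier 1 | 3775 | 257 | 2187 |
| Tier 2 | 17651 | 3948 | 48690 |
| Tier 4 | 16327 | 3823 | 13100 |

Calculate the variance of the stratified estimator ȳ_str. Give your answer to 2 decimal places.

Var(ȳ_str) = Σₕ Wₕ²(1 − fₕ)sₕ²/nₕ with Wₕ = Nₕ/N, N = 37753.
Tier 1: Wₕ = 0.09999205; term = 0.09999205²·(1 − 0.06807947)·2187/257 = 0.079291296.
Tier 2: Wₕ = 0.46753900; term = 0.46753900²·(1 − 0.22367005)·48690/3948 = 2.0928816.
Tier 4: Wₕ = 0.43246894; term = 0.43246894²·(1 − 0.23415202)·13100/3823 = 0.4908168.
Sum = 2.6629897.

2.66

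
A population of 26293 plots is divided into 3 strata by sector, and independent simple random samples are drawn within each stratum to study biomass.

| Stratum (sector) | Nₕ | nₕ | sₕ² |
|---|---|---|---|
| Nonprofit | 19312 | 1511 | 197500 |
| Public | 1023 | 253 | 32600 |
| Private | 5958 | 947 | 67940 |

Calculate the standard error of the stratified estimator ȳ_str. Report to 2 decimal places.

Var(ȳ_str) = Σₕ Wₕ²(1 − fₕ)sₕ²/nₕ with Wₕ = Nₕ/N, N = 26293.
Nonprofit: Wₕ = 0.73449207; term = 0.73449207²·(1 − 0.07824151)·197500/1511 = 64.997104.
Public: Wₕ = 0.03890769; term = 0.03890769²·(1 − 0.24731183)·32600/253 = 0.1468193.
Private: Wₕ = 0.22660024; term = 0.22660024²·(1 − 0.15894596)·67940/947 = 3.0982766.
Sum = 68.2422.
SE = √(68.2422) = 8.26.

8.26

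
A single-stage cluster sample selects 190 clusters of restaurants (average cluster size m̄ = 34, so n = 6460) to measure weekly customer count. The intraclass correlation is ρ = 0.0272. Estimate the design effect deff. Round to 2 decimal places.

1.90

deff = 1 + (34 − 1)·0.0272 = 1 + 0.8976 = 1.8976.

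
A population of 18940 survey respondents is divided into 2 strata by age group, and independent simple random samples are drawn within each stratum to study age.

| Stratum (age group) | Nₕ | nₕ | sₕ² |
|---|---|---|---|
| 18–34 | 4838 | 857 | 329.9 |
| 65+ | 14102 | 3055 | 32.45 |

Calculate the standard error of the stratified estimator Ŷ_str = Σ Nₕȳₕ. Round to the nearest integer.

Var(Ŷ_str) = Σₕ Nₕ²(1 − fₕ)sₕ²/nₕ.
18–34: 4838²·(1 − 857/4838)·329.9/857 = 7.4141187 × 10^6.
65+: 14102²·(1 − 3055/14102)·32.45/3055 = 1.6547354 × 10^6.
Sum = 9.0688541 × 10^6.
SE = √(9.0688541 × 10^6) = 3011.

3011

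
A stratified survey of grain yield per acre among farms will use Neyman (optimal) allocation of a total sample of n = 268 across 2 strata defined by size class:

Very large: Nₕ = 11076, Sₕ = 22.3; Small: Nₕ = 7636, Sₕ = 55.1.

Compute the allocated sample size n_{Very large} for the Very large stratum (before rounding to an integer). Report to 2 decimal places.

Neyman allocation: nₕ = n·NₕSₕ / Σⱼ NⱼSⱼ.
Σ NⱼSⱼ = 11076·22.3 + 7636·55.1 = 667738.4.
n_{Very large} = 268·11076·22.3 / 667738.4 = 99.13.

99.13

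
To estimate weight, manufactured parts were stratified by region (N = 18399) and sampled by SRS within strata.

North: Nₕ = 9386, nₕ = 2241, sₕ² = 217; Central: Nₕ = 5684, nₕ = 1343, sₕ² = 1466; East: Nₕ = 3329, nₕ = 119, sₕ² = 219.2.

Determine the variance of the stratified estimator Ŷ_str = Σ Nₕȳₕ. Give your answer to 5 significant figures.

5.3112 × 10^7

Var(Ŷ_str) = Σₕ Nₕ²(1 − fₕ)sₕ²/nₕ.
North: 9386²·(1 − 2241/9386)·217/2241 = 6.4938262 × 10^6.
Central: 5684²·(1 − 1343/5684)·1466/1343 = 2.6934059 × 10^7.
East: 3329²·(1 − 119/3329)·219.2/119 = 1.9683957 × 10^7.
Sum = 5.3111842 × 10^7.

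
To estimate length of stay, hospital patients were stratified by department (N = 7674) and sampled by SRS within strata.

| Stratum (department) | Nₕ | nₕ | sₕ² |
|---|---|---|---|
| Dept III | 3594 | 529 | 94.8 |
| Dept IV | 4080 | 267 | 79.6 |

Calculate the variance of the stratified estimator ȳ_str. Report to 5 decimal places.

0.11228

Var(ȳ_str) = Σₕ Wₕ²(1 − fₕ)sₕ²/nₕ with Wₕ = Nₕ/N, N = 7674.
Dept III: Wₕ = 0.46833464; term = 0.46833464²·(1 − 0.14718976)·94.8/529 = 0.033521051.
Dept IV: Wₕ = 0.53166536; term = 0.53166536²·(1 − 0.06544118)·79.6/267 = 0.078756278.
Sum = 0.11227733.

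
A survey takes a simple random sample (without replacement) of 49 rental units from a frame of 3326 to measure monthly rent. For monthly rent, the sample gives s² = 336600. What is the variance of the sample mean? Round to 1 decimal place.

Under SRS without replacement, Var(ȳ) = (1 − f)·s²/n with f = n/N = 49/3326 = 0.01473241.
Var(ȳ) = (1 − 0.01473241)·336600/49 = 0.98526759·6869.3878 = 6768.1851.

6768.2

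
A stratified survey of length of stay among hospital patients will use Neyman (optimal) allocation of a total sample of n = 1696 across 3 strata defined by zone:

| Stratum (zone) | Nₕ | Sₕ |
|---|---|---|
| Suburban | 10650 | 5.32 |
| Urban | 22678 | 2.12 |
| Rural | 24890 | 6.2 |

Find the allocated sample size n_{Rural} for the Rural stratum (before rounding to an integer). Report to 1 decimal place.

Neyman allocation: nₕ = n·NₕSₕ / Σⱼ NⱼSⱼ.
Σ NⱼSⱼ = 10650·5.32 + 22678·2.12 + 24890·6.2 = 259053.36.
n_{Rural} = 1696·24890·6.2 / 259053.36 = 1010.3.

1010.3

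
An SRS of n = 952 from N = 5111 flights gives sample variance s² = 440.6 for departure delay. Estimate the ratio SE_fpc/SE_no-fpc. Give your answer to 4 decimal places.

f = n/N = 952/5111 = 0.18626492.
SE_no-fpc = √(s²/n) = 0.68030517; SE_fpc = √((1−f)s²/n) = 0.61368469.
Ratio = √(1−f) = 0.90207266.

0.9021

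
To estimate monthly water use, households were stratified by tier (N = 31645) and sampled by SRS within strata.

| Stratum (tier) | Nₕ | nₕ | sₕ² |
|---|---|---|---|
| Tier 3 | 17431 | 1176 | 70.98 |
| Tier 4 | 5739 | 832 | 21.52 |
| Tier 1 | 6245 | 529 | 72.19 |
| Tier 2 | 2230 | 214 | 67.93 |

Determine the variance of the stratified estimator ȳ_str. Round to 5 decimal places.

0.02409

Var(ȳ_str) = Σₕ Wₕ²(1 − fₕ)sₕ²/nₕ with Wₕ = Nₕ/N, N = 31645.
Tier 3: Wₕ = 0.55082951; term = 0.55082951²·(1 − 0.06746601)·70.98/1176 = 0.017077636.
Tier 4: Wₕ = 0.18135566; term = 0.18135566²·(1 − 0.14497299)·21.52/832 = 7.2737944 × 10^-4.
Tier 1: Wₕ = 0.19734555; term = 0.19734555²·(1 − 0.08470777)·72.19/529 = 0.0048644734.
Tier 2: Wₕ = 0.07046927; term = 0.07046927²·(1 − 0.09596413)·67.93/214 = 0.0014250596.
Sum = 0.024094548.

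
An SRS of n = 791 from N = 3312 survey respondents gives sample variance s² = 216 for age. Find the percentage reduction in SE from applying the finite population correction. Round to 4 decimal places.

12.7549

f = n/N = 791/3312 = 0.23882850.
SE_no-fpc = √(s²/n) = 0.52256297; SE_fpc = √((1−f)s²/n) = 0.45591081.
Ratio = √(1−f) = 0.87245143. Reduction = 100·(1 − 0.87245143) = 12.7549%.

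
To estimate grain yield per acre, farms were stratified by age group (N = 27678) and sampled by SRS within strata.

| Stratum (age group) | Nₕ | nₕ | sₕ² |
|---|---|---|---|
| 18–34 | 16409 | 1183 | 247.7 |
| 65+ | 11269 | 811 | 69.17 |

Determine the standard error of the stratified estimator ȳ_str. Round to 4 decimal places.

Var(ȳ_str) = Σₕ Wₕ²(1 − fₕ)sₕ²/nₕ with Wₕ = Nₕ/N, N = 27678.
18–34: Wₕ = 0.59285353; term = 0.59285353²·(1 − 0.07209458)·247.7/1183 = 0.068287277.
65+: Wₕ = 0.40714647; term = 0.40714647²·(1 − 0.07196734)·69.17/811 = 0.013120837.
Sum = 0.081408114.
SE = √(0.081408114) = 0.2853.

0.2853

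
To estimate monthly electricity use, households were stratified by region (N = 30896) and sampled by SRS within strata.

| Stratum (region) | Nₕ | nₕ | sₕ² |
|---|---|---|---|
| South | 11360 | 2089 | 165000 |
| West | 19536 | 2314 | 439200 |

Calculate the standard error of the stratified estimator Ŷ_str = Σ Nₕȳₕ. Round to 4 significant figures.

268700

Var(Ŷ_str) = Σₕ Nₕ²(1 − fₕ)sₕ²/nₕ.
South: 11360²·(1 − 2089/11360)·165000/2089 = 8.3186034 × 10^9.
West: 19536²·(1 − 2314/19536)·439200/2314 = 6.3858426 × 10^10.
Sum = 7.2177029 × 10^10.
SE = √(7.2177029 × 10^10) = 268700.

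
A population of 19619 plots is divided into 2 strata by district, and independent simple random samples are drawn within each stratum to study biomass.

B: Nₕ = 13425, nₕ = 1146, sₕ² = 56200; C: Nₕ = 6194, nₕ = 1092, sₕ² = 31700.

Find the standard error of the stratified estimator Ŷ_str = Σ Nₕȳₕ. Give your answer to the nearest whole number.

94876

Var(Ŷ_str) = Σₕ Nₕ²(1 − fₕ)sₕ²/nₕ.
B: 13425²·(1 − 1146/13425)·56200/1146 = 8.08405 × 10^9.
C: 6194²·(1 − 1092/6194)·31700/1092 = 9.1737791 × 10^8.
Sum = 9.0014279 × 10^9.
SE = √(9.0014279 × 10^9) = 94876.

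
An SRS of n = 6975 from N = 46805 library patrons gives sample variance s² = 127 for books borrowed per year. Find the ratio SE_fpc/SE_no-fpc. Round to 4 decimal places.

f = n/N = 6975/46805 = 0.14902254.
SE_no-fpc = √(s²/n) = 0.1349366; SE_fpc = √((1−f)s²/n) = 0.12447691.
Ratio = √(1−f) = 0.92248440.

0.9225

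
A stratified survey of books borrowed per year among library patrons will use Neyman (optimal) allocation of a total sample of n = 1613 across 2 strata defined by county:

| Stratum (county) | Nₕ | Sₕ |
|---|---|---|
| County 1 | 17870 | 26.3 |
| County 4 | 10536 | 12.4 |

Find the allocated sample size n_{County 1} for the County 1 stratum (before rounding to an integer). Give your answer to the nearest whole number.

Neyman allocation: nₕ = n·NₕSₕ / Σⱼ NⱼSⱼ.
Σ NⱼSⱼ = 17870·26.3 + 10536·12.4 = 600627.4.
n_{County 1} = 1613·17870·26.3 / 600627.4 = 1262.

1262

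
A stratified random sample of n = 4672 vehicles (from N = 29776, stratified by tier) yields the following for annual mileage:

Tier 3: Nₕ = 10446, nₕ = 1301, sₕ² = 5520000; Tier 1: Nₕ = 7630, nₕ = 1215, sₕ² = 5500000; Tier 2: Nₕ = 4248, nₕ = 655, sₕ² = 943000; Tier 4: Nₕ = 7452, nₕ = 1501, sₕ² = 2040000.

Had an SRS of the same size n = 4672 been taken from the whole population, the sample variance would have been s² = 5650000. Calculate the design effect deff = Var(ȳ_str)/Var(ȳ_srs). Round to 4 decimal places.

Var(ȳ_str) = Σ Wₕ²(1−fₕ)sₕ²/nₕ with Wₕ = Nₕ/29776:
  Tier 3: (10446/29776)²·(1−1301/10446)·5520000/1301 = 457.15429
  Tier 1: (7630/29776)²·(1−1215/7630)·5500000/1215 = 249.90497
  Tier 2: (4248/29776)²·(1−655/4248)·943000/655 = 24.784457
  Tier 4: (7452/29776)²·(1−1501/7452)·2040000/1501 = 67.97975
  → Var(ȳ_str) = 799.82347.
Var(ȳ_srs) = (1 − 4672/29776)·5650000/4672 = 1019.5821.
deff = 799.82347 / 1019.5821 = 0.7845.

0.7845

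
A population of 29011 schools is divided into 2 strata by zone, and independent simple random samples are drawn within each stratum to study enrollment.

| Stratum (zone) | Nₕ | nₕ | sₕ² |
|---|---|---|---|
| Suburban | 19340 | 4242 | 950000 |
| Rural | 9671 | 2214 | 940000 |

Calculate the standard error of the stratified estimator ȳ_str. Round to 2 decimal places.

10.68

Var(ȳ_str) = Σₕ Wₕ²(1 − fₕ)sₕ²/nₕ with Wₕ = Nₕ/N, N = 29011.
Suburban: Wₕ = 0.66664369; term = 0.66664369²·(1 − 0.21933816)·950000/4242 = 77.696854.
Rural: Wₕ = 0.33335631; term = 0.33335631²·(1 − 0.22893186)·940000/2214 = 36.379805.
Sum = 114.07666.
SE = √(114.07666) = 10.68.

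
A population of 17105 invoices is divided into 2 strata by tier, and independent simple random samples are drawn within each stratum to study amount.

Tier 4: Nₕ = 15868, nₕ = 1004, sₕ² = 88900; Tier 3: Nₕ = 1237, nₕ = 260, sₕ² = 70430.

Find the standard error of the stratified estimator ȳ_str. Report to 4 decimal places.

Var(ȳ_str) = Σₕ Wₕ²(1 − fₕ)sₕ²/nₕ with Wₕ = Nₕ/N, N = 17105.
Tier 4: Wₕ = 0.92768196; term = 0.92768196²·(1 − 0.06327199)·88900/1004 = 71.380532.
Tier 3: Wₕ = 0.07231804; term = 0.07231804²·(1 − 0.21018593)·70430/260 = 1.1189288.
Sum = 72.499461.
SE = √(72.499461) = 8.5147.

8.5147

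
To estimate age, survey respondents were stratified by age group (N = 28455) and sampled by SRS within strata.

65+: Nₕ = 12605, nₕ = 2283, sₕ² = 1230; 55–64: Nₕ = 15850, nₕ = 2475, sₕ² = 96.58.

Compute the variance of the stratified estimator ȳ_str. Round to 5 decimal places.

0.09679

Var(ȳ_str) = Σₕ Wₕ²(1 − fₕ)sₕ²/nₕ with Wₕ = Nₕ/N, N = 28455.
65+: Wₕ = 0.44298014; term = 0.44298014²·(1 − 0.18111860)·1230/2283 = 0.086574247.
55–64: Wₕ = 0.55701986; term = 0.55701986²·(1 − 0.15615142)·96.58/2475 = 0.01021687.
Sum = 0.096791117.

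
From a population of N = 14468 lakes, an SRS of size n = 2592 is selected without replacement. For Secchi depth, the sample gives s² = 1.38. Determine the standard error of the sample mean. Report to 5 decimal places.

0.02091

Under SRS without replacement, Var(ȳ) = (1 − f)·s²/n with f = n/N = 2592/14468 = 0.17915400.
Var(ȳ) = (1 − 0.17915400)·1.38/2592 = 0.82084600·5.3240741 × 10^-4 = 4.3702449 × 10^-4.
SE(ȳ) = √(4.3702449 × 10^-4) = 0.02091.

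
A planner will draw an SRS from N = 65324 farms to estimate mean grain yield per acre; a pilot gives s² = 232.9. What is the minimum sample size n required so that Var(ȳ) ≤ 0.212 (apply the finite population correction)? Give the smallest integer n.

Without fpc, n₀ = s²/D = 232.9/0.212 = 1098.5849.
With fpc, (1 − n/N)·s²/n ≤ D requires n ≥ n₀/(1 + n₀/N) = 1098.5849/(1 + 1098.5849/65324) = 1080.4150.
Rounding up, n = 1081.

1081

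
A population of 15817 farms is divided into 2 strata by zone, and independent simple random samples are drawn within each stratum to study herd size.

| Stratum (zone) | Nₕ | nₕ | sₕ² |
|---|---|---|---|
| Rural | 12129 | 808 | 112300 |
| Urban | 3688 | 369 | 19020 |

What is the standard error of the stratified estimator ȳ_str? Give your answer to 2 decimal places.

8.88

Var(ȳ_str) = Σₕ Wₕ²(1 − fₕ)sₕ²/nₕ with Wₕ = Nₕ/N, N = 15817.
Rural: Wₕ = 0.76683315; term = 0.76683315²·(1 − 0.06661720)·112300/808 = 76.283384.
Urban: Wₕ = 0.23316685; term = 0.23316685²·(1 − 0.10005423)·19020/369 = 2.5219361.
Sum = 78.80532.
SE = √(78.80532) = 8.88.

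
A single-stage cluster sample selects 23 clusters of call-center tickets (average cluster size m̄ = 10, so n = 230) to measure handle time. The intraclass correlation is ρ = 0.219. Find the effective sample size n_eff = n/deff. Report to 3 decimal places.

deff = 1 + (10 − 1)·0.219 = 1 + 1.971 = 2.971.
n_eff = 230 / 2.971 = 77.415.

77.415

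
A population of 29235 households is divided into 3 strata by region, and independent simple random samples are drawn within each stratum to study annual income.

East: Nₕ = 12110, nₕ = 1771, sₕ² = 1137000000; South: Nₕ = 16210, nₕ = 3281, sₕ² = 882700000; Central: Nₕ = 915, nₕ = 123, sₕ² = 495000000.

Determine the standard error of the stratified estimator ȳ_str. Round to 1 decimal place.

404.3

Var(ȳ_str) = Σₕ Wₕ²(1 − fₕ)sₕ²/nₕ with Wₕ = Nₕ/N, N = 29235.
East: Wₕ = 0.41422952; term = 0.41422952²·(1 − 0.14624277)·1137000000/1771 = 94049.91.
South: Wₕ = 0.55447238; term = 0.55447238²·(1 − 0.20240592)·882700000/3281 = 65970.329.
Central: Wₕ = 0.03129810; term = 0.03129810²·(1 − 0.13442623)·495000000/123 = 3412.2447.
Sum = 163432.48.
SE = √(163432.48) = 404.3.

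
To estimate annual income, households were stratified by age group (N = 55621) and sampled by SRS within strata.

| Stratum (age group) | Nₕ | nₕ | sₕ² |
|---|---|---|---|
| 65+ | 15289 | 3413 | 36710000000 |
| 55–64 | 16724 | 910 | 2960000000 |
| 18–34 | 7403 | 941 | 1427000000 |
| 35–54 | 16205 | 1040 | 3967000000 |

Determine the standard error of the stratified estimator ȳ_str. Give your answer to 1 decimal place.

1111.7

Var(ȳ_str) = Σₕ Wₕ²(1 − fₕ)sₕ²/nₕ with Wₕ = Nₕ/N, N = 55621.
65+: Wₕ = 0.27487819; term = 0.27487819²·(1 − 0.22323239)·36710000000/3413 = 631276.73.
55–64: Wₕ = 0.30067780; term = 0.30067780²·(1 − 0.05441282)·2960000000/910 = 278070.31.
18–34: Wₕ = 0.13309721; term = 0.13309721²·(1 − 0.12711063)·1427000000/941 = 23449.386.
35–54: Wₕ = 0.29134679; term = 0.29134679²·(1 − 0.06417772)·3967000000/1040 = 303000.07.
Sum = 1.2357965 × 10^6.
SE = √(1.2357965 × 10^6) = 1111.7.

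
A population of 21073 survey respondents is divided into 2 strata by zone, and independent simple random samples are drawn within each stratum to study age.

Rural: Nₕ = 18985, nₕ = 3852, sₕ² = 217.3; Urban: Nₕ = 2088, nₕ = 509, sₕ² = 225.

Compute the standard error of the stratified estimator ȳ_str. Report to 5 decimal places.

0.19945

Var(ȳ_str) = Σₕ Wₕ²(1 − fₕ)sₕ²/nₕ with Wₕ = Nₕ/N, N = 21073.
Rural: Wₕ = 0.90091586; term = 0.90091586²·(1 − 0.20289702)·217.3/3852 = 0.036496931.
Urban: Wₕ = 0.09908414; term = 0.09908414²·(1 − 0.24377395)·225/509 = 0.0032818946.
Sum = 0.039778826.
SE = √(0.039778826) = 0.19945.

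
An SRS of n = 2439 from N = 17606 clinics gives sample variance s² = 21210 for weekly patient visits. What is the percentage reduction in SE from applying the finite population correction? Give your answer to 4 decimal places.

7.1847

f = n/N = 2439/17606 = 0.13853232.
SE_no-fpc = √(s²/n) = 2.9489298; SE_fpc = √((1−f)s²/n) = 2.7370575.
Ratio = √(1−f) = 0.92815283. Reduction = 100·(1 − 0.92815283) = 7.1847%.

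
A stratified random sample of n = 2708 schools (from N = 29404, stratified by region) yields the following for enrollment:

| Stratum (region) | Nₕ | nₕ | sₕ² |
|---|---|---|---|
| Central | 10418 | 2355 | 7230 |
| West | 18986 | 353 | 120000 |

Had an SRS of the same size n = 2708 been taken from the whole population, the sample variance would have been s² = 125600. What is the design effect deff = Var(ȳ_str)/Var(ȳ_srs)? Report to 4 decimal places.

Var(ȳ_str) = Σ Wₕ²(1−fₕ)sₕ²/nₕ with Wₕ = Nₕ/29404:
  Central: (10418/29404)²·(1−2355/10418)·7230/2355 = 0.29827412
  West: (18986/29404)²·(1−353/18986)·120000/353 = 139.0945
  → Var(ȳ_str) = 139.39277.
Var(ȳ_srs) = (1 − 2708/29404)·125600/2708 = 42.109565.
deff = 139.39277 / 42.109565 = 3.3102.

3.3102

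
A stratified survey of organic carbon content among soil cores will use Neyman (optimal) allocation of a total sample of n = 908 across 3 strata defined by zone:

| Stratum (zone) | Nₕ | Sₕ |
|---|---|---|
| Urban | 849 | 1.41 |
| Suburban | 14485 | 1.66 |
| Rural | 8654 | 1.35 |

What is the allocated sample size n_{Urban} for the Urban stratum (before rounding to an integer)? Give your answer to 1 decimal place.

29.4

Neyman allocation: nₕ = n·NₕSₕ / Σⱼ NⱼSⱼ.
Σ NⱼSⱼ = 849·1.41 + 14485·1.66 + 8654·1.35 = 36925.09.
n_{Urban} = 908·849·1.41 / 36925.09 = 29.4.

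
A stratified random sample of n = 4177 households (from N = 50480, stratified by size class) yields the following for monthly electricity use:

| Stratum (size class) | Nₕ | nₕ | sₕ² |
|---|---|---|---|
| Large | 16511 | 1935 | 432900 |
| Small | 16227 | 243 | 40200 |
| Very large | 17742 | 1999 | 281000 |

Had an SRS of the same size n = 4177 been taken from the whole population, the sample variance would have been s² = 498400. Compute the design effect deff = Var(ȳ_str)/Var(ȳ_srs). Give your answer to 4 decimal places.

Var(ȳ_str) = Σ Wₕ²(1−fₕ)sₕ²/nₕ with Wₕ = Nₕ/50480:
  Large: (16511/50480)²·(1−1935/16511)·432900/1935 = 21.129035
  Small: (16227/50480)²·(1−243/16227)·40200/243 = 16.838554
  Very large: (17742/50480)²·(1−1999/17742)·281000/1999 = 15.407952
  → Var(ȳ_str) = 53.375541.
Var(ȳ_srs) = (1 − 4177/50480)·498400/4177 = 109.44687.
deff = 53.375541 / 109.44687 = 0.4877.

0.4877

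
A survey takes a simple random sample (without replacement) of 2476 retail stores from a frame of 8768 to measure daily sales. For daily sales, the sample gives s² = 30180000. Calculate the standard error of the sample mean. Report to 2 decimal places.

93.53

Under SRS without replacement, Var(ȳ) = (1 − f)·s²/n with f = n/N = 2476/8768 = 0.28239051.
Var(ȳ) = (1 − 0.28239051)·30180000/2476 = 0.71760949·12189.015 = 8746.9525.
SE(ȳ) = √(8746.9525) = 93.53.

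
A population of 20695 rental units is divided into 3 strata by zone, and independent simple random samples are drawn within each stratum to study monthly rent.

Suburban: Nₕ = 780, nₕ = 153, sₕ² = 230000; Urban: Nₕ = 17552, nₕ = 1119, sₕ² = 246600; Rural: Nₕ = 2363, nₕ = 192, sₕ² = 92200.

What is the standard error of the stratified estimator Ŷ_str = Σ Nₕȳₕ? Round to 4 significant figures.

258400

Var(Ŷ_str) = Σₕ Nₕ²(1 − fₕ)sₕ²/nₕ.
Suburban: 780²·(1 − 153/780)·230000/153 = 7.3518824 × 10^8.
Urban: 17552²·(1 − 1119/17552)·246600/1119 = 6.3563302 × 10^10.
Rural: 2363²·(1 − 192/2363)·92200/192 = 2.4635038 × 10^9.
Sum = 6.6761994 × 10^10.
SE = √(6.6761994 × 10^10) = 258400.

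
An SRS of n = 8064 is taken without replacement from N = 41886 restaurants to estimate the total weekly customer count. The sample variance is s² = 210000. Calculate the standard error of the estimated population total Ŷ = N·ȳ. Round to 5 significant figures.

Var(Ŷ) = N²·Var(ȳ) = N²·(1 − n/N)·s²/n.
f = 8064/41886 = 0.19252256; Var(ȳ) = 0.80747744·210000/8064 = 21.028058.
Var(Ŷ) = 41886² · 21.028058 = 3.6892403 × 10^10.
SE(Ŷ) = √(3.6892403 × 10^10) = 192070.

192070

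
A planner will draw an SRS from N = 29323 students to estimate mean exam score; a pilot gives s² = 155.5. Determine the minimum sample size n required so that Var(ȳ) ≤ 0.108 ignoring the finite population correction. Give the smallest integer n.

1440

Without fpc, n₀ = s²/D = 155.5/0.108 = 1439.8148.
Rounding up, n = 1440.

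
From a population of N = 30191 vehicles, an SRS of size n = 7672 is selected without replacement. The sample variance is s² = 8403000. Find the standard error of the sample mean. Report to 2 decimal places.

Under SRS without replacement, Var(ȳ) = (1 − f)·s²/n with f = n/N = 7672/30191 = 0.25411546.
Var(ȳ) = (1 − 0.25411546)·8403000/7672 = 0.74588454·1095.2815 = 816.95356.
SE(ȳ) = √(816.95356) = 28.58.

28.58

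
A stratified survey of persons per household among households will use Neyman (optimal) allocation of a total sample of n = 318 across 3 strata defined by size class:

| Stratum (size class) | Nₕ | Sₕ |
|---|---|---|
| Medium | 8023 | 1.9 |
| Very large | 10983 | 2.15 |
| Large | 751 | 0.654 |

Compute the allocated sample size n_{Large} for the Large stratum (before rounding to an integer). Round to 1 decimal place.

4.0

Neyman allocation: nₕ = n·NₕSₕ / Σⱼ NⱼSⱼ.
Σ NⱼSⱼ = 8023·1.9 + 10983·2.15 + 751·0.654 = 39348.304.
n_{Large} = 318·751·0.654 / 39348.304 = 4.0.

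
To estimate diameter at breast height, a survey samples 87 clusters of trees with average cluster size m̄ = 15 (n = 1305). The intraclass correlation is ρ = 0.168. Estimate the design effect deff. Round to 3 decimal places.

3.352

deff = 1 + (15 − 1)·0.168 = 1 + 2.352 = 3.352.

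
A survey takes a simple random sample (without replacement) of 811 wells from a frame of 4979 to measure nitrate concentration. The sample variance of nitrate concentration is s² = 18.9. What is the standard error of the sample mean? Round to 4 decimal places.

Under SRS without replacement, Var(ȳ) = (1 − f)·s²/n with f = n/N = 811/4979 = 0.16288411.
Var(ȳ) = (1 − 0.16288411)·18.9/811 = 0.83711589·0.023304562 = 0.019508619.
SE(ȳ) = √(0.019508619) = 0.1397.

0.1397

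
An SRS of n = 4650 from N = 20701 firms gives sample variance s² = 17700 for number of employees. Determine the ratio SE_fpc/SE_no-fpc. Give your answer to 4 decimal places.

0.8806

f = n/N = 4650/20701 = 0.22462683.
SE_no-fpc = √(s²/n) = 1.951013; SE_fpc = √((1−f)s²/n) = 1.7179699.
Ratio = √(1−f) = 0.88055276.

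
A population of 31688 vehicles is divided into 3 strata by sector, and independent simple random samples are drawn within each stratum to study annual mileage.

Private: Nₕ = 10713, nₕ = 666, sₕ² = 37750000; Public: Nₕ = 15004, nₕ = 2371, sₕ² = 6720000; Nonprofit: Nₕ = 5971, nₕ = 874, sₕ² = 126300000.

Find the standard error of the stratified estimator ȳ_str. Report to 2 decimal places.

Var(ȳ_str) = Σₕ Wₕ²(1 − fₕ)sₕ²/nₕ with Wₕ = Nₕ/N, N = 31688.
Private: Wₕ = 0.33807751; term = 0.33807751²·(1 − 0.06216746)·37750000/666 = 6075.7595.
Public: Wₕ = 0.47349154; term = 0.47349154²·(1 − 0.15802453)·6720000/2371 = 535.00965.
Nonprofit: Wₕ = 0.18843095; term = 0.18843095²·(1 − 0.14637414)·126300000/874 = 4379.8977.
Sum = 10990.667.
SE = √(10990.667) = 104.84.

104.84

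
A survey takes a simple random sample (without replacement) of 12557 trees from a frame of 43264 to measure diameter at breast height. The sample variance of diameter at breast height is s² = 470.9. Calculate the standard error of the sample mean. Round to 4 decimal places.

Under SRS without replacement, Var(ȳ) = (1 − f)·s²/n with f = n/N = 12557/43264 = 0.29024131.
Var(ȳ) = (1 − 0.29024131)·470.9/12557 = 0.70975869·0.037500995 = 0.026616657.
SE(ȳ) = √(0.026616657) = 0.1631.

0.1631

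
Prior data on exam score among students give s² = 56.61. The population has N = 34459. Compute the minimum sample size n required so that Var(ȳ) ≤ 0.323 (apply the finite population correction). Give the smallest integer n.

175

Without fpc, n₀ = s²/D = 56.61/0.323 = 175.2632.
With fpc, (1 − n/N)·s²/n ≤ D requires n ≥ n₀/(1 + n₀/N) = 175.2632/(1 + 175.2632/34459) = 174.3763.
Rounding up, n = 175.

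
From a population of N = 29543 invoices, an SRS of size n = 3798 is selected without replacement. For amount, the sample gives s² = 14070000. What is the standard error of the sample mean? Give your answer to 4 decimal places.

Under SRS without replacement, Var(ȳ) = (1 − f)·s²/n with f = n/N = 3798/29543 = 0.12855837.
Var(ȳ) = (1 − 0.12855837)·14070000/3798 = 0.87144163·3704.5814 = 3228.3264.
SE(ȳ) = √(3228.3264) = 56.8184.

56.8184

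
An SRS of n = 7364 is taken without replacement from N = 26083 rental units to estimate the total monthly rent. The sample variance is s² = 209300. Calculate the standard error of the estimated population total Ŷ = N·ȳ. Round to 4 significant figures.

Var(Ŷ) = N²·Var(ȳ) = N²·(1 − n/N)·s²/n.
f = 7364/26083 = 0.28232949; Var(ȳ) = 0.71767051·209300/7364 = 20.39767.
Var(Ŷ) = 26083² · 20.39767 = 1.3877002 × 10^10.
SE(Ŷ) = √(1.3877002 × 10^10) = 117800.

117800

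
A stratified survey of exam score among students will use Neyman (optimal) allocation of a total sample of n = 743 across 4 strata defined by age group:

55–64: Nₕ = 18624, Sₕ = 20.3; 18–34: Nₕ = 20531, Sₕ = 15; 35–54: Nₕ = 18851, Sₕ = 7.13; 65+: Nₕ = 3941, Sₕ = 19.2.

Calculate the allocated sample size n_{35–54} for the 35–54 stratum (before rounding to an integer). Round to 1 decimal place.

Neyman allocation: nₕ = n·NₕSₕ / Σⱼ NⱼSⱼ.
Σ NⱼSⱼ = 18624·20.3 + 20531·15 + 18851·7.13 + 3941·19.2 = 896107.03.
n_{35–54} = 743·18851·7.13 / 896107.03 = 111.4.

111.4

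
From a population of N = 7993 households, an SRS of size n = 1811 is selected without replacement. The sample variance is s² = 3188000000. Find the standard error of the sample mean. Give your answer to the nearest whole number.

1167

Under SRS without replacement, Var(ȳ) = (1 − f)·s²/n with f = n/N = 1811/7993 = 0.22657325.
Var(ȳ) = (1 − 0.22657325)·3188000000/1811 = 0.77342675·1.7603534 × 10^6 = 1.3615044 × 10^6.
SE(ȳ) = √(1.3615044 × 10^6) = 1167.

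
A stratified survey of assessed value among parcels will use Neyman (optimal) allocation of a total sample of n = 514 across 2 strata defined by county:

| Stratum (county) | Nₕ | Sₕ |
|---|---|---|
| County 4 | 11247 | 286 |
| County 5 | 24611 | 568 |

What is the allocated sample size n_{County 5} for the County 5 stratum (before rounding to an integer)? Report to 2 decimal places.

Neyman allocation: nₕ = n·NₕSₕ / Σⱼ NⱼSⱼ.
Σ NⱼSⱼ = 11247·286 + 24611·568 = 1.719569 × 10^7.
n_{County 5} = 514·24611·568 / (1.719569 × 10^7) = 417.85.

417.85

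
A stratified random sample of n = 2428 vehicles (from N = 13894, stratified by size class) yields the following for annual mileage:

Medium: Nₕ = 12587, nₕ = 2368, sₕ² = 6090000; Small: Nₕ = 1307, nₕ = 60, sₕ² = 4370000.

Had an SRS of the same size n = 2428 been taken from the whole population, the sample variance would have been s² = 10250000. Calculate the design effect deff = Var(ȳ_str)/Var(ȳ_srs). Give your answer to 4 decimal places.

Var(ȳ_str) = Σ Wₕ²(1−fₕ)sₕ²/nₕ with Wₕ = Nₕ/13894:
  Medium: (12587/13894)²·(1−2368/12587)·6090000/2368 = 1713.6086
  Small: (1307/13894)²·(1−60/1307)·4370000/60 = 614.91861
  → Var(ȳ_str) = 2328.5272.
Var(ȳ_srs) = (1 − 2428/13894)·10250000/2428 = 3483.853.
deff = 2328.5272 / 3483.853 = 0.6684.

0.6684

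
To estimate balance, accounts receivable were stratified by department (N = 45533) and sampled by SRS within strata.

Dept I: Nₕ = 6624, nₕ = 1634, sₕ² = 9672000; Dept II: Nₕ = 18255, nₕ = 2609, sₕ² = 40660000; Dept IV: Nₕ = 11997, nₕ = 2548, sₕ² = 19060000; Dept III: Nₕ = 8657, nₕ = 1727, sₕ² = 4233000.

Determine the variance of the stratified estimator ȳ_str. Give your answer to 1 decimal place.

Var(ȳ_str) = Σₕ Wₕ²(1 − fₕ)sₕ²/nₕ with Wₕ = Nₕ/N, N = 45533.
Dept I: Wₕ = 0.14547691; term = 0.14547691²·(1 − 0.24667874)·9672000/1634 = 94.3697.
Dept II: Wₕ = 0.40091802; term = 0.40091802²·(1 − 0.14291975)·40660000/2609 = 2146.9698.
Dept IV: Wₕ = 0.26347923; term = 0.26347923²·(1 − 0.21238643)·19060000/2548 = 409.00578.
Dept III: Wₕ = 0.19012584; term = 0.19012584²·(1 − 0.19949174)·4233000/1727 = 70.925769.
Sum = 2721.271.

2721.3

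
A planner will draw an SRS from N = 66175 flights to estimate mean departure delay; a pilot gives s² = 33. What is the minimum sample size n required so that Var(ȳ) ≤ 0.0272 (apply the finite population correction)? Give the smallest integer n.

1192

Without fpc, n₀ = s²/D = 33/0.0272 = 1213.2353.
With fpc, (1 − n/N)·s²/n ≤ D requires n ≥ n₀/(1 + n₀/N) = 1213.2353/(1 + 1213.2353/66175) = 1191.3926.
Rounding up, n = 1192.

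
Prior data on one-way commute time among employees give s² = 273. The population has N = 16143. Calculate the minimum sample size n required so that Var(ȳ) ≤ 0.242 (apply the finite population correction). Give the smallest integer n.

1055

Without fpc, n₀ = s²/D = 273/0.242 = 1128.0992.
With fpc, (1 − n/N)·s²/n ≤ D requires n ≥ n₀/(1 + n₀/N) = 1128.0992/(1 + 1128.0992/16143) = 1054.4150.
Rounding up, n = 1055.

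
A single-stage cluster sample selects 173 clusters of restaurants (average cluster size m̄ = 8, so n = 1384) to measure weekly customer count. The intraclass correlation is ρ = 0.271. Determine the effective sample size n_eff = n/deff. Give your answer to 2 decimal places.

477.74

deff = 1 + (8 − 1)·0.271 = 1 + 1.897 = 2.897.
n_eff = 1384 / 2.897 = 477.74.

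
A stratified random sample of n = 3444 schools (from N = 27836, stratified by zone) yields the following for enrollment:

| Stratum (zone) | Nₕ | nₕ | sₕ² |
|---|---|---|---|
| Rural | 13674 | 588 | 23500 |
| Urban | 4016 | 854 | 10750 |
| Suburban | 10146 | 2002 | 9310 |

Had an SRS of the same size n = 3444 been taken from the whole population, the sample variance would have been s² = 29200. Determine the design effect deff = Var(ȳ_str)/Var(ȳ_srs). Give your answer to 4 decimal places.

Var(ȳ_str) = Σ Wₕ²(1−fₕ)sₕ²/nₕ with Wₕ = Nₕ/27836:
  Rural: (13674/27836)²·(1−588/13674)·23500/588 = 9.2295255
  Urban: (4016/27836)²·(1−854/4016)·10750/854 = 0.20629681
  Suburban: (10146/27836)²·(1−2002/10146)·9310/2002 = 0.49591195
  → Var(ȳ_str) = 9.9317343.
Var(ȳ_srs) = (1 − 3444/27836)·29200/3444 = 7.4295121.
deff = 9.9317343 / 7.4295121 = 1.3368.

1.3368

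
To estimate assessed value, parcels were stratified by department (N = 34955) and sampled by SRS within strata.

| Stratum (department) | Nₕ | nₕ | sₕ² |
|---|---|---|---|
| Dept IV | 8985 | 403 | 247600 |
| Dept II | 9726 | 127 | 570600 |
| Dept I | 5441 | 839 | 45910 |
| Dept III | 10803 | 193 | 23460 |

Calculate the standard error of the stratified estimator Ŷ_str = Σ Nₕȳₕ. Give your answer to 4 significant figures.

Var(Ŷ_str) = Σₕ Nₕ²(1 − fₕ)sₕ²/nₕ.
Dept IV: 8985²·(1 − 403/8985)·247600/403 = 4.7375323 × 10^10.
Dept II: 9726²·(1 − 127/9726)·570600/127 = 4.1945783 × 10^11.
Dept I: 5441²·(1 − 839/5441)·45910/839 = 1.3701581 × 10^9.
Dept III: 10803²·(1 − 193/10803)·23460/193 = 1.3932545 × 10^10.
Sum = 4.8213586 × 10^11.
SE = √(4.8213586 × 10^11) = 694400.

694400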